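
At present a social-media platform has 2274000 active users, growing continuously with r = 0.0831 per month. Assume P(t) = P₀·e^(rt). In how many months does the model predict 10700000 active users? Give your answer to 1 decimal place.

10700000 = 2274000 · e^(0.0831·t)
t = ln(10700000/2274000) / 0.0831 = ln(4.70536) / 0.0831 = 1.5487 / 0.0831

t ≈ 18.6 months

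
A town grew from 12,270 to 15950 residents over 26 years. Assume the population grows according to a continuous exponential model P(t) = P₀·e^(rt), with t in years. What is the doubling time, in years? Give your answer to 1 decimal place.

r = ln(15950/12270) / 26 = ln(1.29992) / 26 ≈ 0.010089 per year
doubling time = ln 2 / |r| = 0.69315 / 0.010089

doubling time ≈ 68.7 years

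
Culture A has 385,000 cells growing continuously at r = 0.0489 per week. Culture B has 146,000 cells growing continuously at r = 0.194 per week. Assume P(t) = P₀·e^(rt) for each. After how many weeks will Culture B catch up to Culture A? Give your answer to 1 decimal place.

t ≈ 6.7 weeks

385000·e^(0.0489t) = 146000·e^(0.194t)
385000/146000 = e^((0.194 − 0.0489)t) → ln(2.63699) = 0.1451·t
t = 0.96964 / 0.1451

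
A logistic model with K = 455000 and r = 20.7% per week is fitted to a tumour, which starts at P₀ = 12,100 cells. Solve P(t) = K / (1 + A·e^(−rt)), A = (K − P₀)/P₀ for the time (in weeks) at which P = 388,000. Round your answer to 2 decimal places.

A = (455000 − 12100)/12100 = 36.60331
388000 = 455000/(1 + 36.60331·e^(−0.207t)) → 1 + 36.60331·e^(−0.207t) = 1.17268
e^(−0.207t) = 0.004718 → t = ln(211.97138)/0.207 = 5.35645/0.207

t ≈ 25.88 weeks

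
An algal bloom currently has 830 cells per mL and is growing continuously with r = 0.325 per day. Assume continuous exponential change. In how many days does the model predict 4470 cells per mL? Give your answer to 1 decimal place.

t ≈ 5.2 days

4470 = 830 · e^(0.325·t)
t = ln(4470/830) / 0.325 = ln(5.38554) / 0.325 = 1.68372 / 0.325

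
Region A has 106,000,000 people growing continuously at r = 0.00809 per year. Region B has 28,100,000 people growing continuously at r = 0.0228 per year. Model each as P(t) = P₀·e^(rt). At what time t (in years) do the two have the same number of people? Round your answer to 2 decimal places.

106000000·e^(0.00809t) = 28100000·e^(0.0228t)
106000000/28100000 = e^((0.0228 − 0.00809)t) → ln(3.77224) = 0.01471·t
t = 1.32767 / 0.01471

t ≈ 90.26 years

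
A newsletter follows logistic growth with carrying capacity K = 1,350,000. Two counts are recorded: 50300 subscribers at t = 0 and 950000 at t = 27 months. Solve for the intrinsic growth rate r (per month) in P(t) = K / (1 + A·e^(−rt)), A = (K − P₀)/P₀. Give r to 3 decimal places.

r ≈ 0.152 per month

A = (1350000 − 50300)/50300 = 25.83897
950000 = 1350000/(1 + 25.83897·e^(−r·27)) → e^(−27r) = (1.42105 − 1)/25.83897 = 0.016295
r = −ln(0.016295)/27 = 4.11688/27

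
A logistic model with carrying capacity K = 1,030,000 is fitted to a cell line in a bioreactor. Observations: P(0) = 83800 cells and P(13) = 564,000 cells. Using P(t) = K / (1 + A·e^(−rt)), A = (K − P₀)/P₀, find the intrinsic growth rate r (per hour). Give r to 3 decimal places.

r ≈ 0.201 per hour

A = (1030000 − 83800)/83800 = 11.29117
564000 = 1030000/(1 + 11.29117·e^(−r·13)) → e^(−13r) = (1.82624 − 1)/11.29117 = 0.073176
r = −ln(0.073176)/13 = 2.61489/13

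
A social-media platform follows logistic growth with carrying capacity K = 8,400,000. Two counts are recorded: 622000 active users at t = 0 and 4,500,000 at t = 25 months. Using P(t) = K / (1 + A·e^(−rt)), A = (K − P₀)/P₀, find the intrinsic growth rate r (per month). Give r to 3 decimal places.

A = (8400000 − 622000)/622000 = 12.50482
4500000 = 8400000/(1 + 12.50482·e^(−r·25)) → e^(−25r) = (1.86667 − 1)/12.50482 = 0.069307
r = −ln(0.069307)/25 = 2.66922/25

r ≈ 0.107 per month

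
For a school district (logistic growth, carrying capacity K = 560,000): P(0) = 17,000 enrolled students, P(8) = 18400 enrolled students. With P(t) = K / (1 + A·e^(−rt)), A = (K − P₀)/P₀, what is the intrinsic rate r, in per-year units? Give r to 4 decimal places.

r ≈ 0.0102 per year

A = (560000 − 17000)/17000 = 31.94118
18400 = 560000/(1 + 31.94118·e^(−r·8)) → e^(−8r) = (30.43478 − 1)/31.94118 = 0.921531
r = −ln(0.921531)/8 = 0.08172/8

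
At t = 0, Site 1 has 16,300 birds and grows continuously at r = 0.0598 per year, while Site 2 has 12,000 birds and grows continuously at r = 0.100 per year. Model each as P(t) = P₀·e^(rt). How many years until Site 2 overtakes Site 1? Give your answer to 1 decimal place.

t ≈ 7.6 years

16300·e^(0.0598t) = 12000·e^(0.1t)
16300/12000 = e^((0.1 − 0.0598)t) → ln(1.35833) = 0.0402·t
t = 0.30626 / 0.0402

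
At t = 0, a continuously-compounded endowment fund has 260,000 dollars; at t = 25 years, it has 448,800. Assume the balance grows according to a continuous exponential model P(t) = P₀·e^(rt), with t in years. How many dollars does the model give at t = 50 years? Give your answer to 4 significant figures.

≈ 774,700 dollars

r = ln(448800/260000) / 25 ≈ 0.021836 per year
P(50) = 260000 · e^(0.021836·50) = 260000 · 2.97961 ≈ 774697.85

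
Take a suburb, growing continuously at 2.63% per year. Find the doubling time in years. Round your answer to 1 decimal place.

doubling time ≈ 26.4 years

doubling time = ln(2) / |r| = 0.69315 / 0.0263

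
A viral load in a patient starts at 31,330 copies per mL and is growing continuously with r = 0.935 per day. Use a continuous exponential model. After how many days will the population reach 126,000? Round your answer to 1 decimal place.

126000 = 31330 · e^(0.935·t)
t = ln(126000/31330) / 0.935 = ln(4.0217) / 0.935 = 1.39171 / 0.935

t ≈ 1.5 days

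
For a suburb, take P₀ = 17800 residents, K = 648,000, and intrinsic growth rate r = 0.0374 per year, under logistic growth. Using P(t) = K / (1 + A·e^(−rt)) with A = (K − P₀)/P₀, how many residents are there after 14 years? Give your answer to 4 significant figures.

A = (648000 − 17800)/17800 = 35.40449
P(14) = 648000 / (1 + 35.40449·e^(−0.0374·14)) = 648000 / (1 + 35.40449·0.592384)
= 648000 / 21.97306 ≈ 29490.66

≈ 29,490 residents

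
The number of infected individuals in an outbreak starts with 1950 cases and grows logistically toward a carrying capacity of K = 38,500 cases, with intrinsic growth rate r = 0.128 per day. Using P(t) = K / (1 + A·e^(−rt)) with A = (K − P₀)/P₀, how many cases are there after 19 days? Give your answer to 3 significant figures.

≈ 14,500 cases

A = (38500 − 1950)/1950 = 18.74359
P(19) = 38500 / (1 + 18.74359·e^(−0.128·19)) = 38500 / (1 + 18.74359·0.087861)
= 38500 / 2.64683 ≈ 14545.71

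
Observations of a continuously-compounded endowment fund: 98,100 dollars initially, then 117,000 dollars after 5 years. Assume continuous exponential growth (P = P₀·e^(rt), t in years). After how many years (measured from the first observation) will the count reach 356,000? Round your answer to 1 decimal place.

t ≈ 36.6 years

r = ln(117000/98100) / 5 ≈ 0.035237 per year
t = ln(356000/98100) / r = 1.28894 / 0.035237 ≈ 36.579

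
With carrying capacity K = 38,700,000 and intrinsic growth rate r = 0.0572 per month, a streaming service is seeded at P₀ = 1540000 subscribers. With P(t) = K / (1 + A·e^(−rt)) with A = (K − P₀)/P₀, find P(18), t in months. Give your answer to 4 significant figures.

≈ 4,024,000 subscribers

A = (38700000 − 1540000)/1540000 = 24.12987
P(18) = 38700000 / (1 + 24.12987·e^(−0.0572·18)) = 38700000 / (1 + 24.12987·0.35715)
= 38700000 / 9.61798 ≈ 4023714.72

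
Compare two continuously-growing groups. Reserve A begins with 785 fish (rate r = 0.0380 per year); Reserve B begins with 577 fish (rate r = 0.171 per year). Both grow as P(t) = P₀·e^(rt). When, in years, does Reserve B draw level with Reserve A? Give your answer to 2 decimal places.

785·e^(0.038t) = 577·e^(0.171t)
785/577 = e^((0.171 − 0.038)t) → ln(1.36049) = 0.133·t
t = 0.30784 / 0.133

t ≈ 2.31 years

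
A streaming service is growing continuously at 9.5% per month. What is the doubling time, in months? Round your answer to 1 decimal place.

doubling time = ln(2) / |r| = 0.69315 / 0.095

doubling time ≈ 7.3 months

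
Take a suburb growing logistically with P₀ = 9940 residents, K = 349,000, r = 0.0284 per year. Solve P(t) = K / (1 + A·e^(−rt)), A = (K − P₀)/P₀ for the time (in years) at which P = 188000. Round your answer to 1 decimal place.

t ≈ 129.7 years

A = (349000 − 9940)/9940 = 34.11066
188000 = 349000/(1 + 34.11066·e^(−0.0284t)) → 1 + 34.11066·e^(−0.0284t) = 1.85638
e^(−0.0284t) = 0.025106 → t = ln(39.83109)/0.0284 = 3.68465/0.0284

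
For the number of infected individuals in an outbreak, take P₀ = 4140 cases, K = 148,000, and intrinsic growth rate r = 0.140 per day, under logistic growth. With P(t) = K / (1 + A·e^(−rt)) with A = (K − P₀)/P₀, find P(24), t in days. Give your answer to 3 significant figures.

≈ 67,100 cases

A = (148000 − 4140)/4140 = 34.74879
P(24) = 148000 / (1 + 34.74879·e^(−0.14·24)) = 148000 / (1 + 34.74879·0.034735)
= 148000 / 2.20701 ≈ 67059.1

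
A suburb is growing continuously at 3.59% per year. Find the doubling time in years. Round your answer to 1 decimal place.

doubling time = ln(2) / |r| = 0.69315 / 0.0359

doubling time ≈ 19.3 years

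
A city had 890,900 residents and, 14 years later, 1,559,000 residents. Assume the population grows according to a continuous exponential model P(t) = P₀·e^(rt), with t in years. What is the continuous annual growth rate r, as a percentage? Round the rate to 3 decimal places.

r ≈ 3.997% per year

1559000 = 890900 · e^(r·14)
e^(14r) = 1559000/890900 = 1.74992
r = ln(1.74992) / 14 = 0.55957 / 14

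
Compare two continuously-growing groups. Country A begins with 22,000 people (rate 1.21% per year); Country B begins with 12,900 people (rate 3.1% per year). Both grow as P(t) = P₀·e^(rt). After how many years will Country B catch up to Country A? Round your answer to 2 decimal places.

t ≈ 28.24 years

22000·e^(0.0121t) = 12900·e^(0.031t)
22000/12900 = e^((0.031 − 0.0121)t) → ln(1.70543) = 0.0189·t
t = 0.53382 / 0.0189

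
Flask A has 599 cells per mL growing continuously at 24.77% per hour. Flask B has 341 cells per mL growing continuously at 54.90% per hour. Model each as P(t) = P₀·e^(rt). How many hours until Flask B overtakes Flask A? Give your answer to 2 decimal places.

t ≈ 1.87 hours

599·e^(0.2477t) = 341·e^(0.549t)
599/341 = e^((0.549 − 0.2477)t) → ln(1.7566) = 0.3013·t
t = 0.56338 / 0.3013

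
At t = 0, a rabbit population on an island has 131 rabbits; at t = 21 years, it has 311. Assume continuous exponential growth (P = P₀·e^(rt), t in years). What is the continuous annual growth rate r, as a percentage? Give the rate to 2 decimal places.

311 = 131 · e^(r·21)
e^(21r) = 311/131 = 2.37405
r = ln(2.37405) / 21 = 0.8646 / 21

r ≈ 4.12% per year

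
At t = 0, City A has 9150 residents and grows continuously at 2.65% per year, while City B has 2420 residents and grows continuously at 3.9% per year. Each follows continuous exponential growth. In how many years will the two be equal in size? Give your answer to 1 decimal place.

9150·e^(0.0265t) = 2420·e^(0.039t)
9150/2420 = e^((0.039 − 0.0265)t) → ln(3.78099) = 0.0125·t
t = 1.32999 / 0.0125

t ≈ 106.4 years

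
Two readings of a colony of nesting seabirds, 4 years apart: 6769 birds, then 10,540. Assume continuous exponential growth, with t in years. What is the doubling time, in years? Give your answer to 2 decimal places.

doubling time ≈ 6.26 years

r = ln(10540/6769) / 4 = ln(1.5571) / 4 ≈ 0.110706 per year
doubling time = ln 2 / |r| = 0.69315 / 0.110706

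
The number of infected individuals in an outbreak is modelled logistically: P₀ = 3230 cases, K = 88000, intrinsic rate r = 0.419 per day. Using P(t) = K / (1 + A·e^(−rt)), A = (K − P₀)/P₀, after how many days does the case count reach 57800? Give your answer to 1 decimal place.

t ≈ 9.3 days

A = (88000 − 3230)/3230 = 26.24458
57800 = 88000/(1 + 26.24458·e^(−0.419t)) → 1 + 26.24458·e^(−0.419t) = 1.52249
e^(−0.419t) = 0.019909 → t = ln(50.2297)/0.419 = 3.91661/0.419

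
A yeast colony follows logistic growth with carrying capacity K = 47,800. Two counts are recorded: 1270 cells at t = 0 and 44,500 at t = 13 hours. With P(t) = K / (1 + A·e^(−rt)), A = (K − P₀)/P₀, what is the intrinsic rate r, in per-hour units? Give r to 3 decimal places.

A = (47800 − 1270)/1270 = 36.6378
44500 = 47800/(1 + 36.6378·e^(−r·13)) → e^(−13r) = (1.07416 − 1)/36.6378 = 0.002024
r = −ln(0.002024)/13 = 6.20265/13

r ≈ 0.477 per hour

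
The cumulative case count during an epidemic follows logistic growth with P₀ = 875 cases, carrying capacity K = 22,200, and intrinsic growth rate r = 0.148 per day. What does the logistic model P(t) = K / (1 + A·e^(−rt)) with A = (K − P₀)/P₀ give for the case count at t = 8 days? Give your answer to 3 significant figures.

≈ 2,620 cases

A = (22200 − 875)/875 = 24.37143
P(8) = 22200 / (1 + 24.37143·e^(−0.148·8)) = 22200 / (1 + 24.37143·0.306052)
= 22200 / 8.45893 ≈ 2624.45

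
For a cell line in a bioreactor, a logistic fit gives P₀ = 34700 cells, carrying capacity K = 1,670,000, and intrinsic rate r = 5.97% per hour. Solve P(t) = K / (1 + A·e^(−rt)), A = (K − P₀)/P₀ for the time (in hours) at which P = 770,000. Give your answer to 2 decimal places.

A = (1670000 − 34700)/34700 = 47.1268
770000 = 1670000/(1 + 47.1268·e^(−0.0597t)) → 1 + 47.1268·e^(−0.0597t) = 2.16883
e^(−0.0597t) = 0.024802 → t = ln(40.3196)/0.0597 = 3.69684/0.0597

t ≈ 61.92 hours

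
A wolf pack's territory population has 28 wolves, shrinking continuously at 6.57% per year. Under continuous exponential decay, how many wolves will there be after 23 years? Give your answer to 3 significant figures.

≈ 6.18 wolves

P(23) = 28 · e^(-0.0657·23) = 28 · e^(-1.5111)
= 28 · 0.22067 ≈ 6.18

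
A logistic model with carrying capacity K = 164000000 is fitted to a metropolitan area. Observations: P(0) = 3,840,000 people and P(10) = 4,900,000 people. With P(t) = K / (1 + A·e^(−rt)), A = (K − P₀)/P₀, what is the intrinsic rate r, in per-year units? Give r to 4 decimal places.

A = (164000000 − 3840000)/3840000 = 41.70833
4900000 = 164000000/(1 + 41.70833·e^(−r·10)) → e^(−10r) = (33.46939 − 1)/41.70833 = 0.778487
r = −ln(0.778487)/10 = 0.2504/10

r ≈ 0.0250 per year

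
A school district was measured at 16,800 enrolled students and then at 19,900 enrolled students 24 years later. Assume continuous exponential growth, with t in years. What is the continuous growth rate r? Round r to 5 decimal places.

r ≈ 0.00706 per year

19900 = 16800 · e^(r·24)
e^(24r) = 19900/16800 = 1.18452
r = ln(1.18452) / 24 = 0.16934 / 24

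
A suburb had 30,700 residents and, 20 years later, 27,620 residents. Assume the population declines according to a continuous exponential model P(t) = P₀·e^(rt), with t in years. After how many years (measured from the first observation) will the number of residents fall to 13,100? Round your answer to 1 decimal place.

t ≈ 161.1 years

r = ln(27620/30700) / 20 ≈ -0.005286 per year
t = ln(13100/30700) / r = -0.85165 / -0.005286 ≈ 161.111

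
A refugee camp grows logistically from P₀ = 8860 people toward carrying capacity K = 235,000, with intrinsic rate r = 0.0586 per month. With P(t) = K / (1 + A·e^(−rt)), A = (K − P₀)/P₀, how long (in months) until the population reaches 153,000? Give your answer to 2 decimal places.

A = (235000 − 8860)/8860 = 25.5237
153000 = 235000/(1 + 25.5237·e^(−0.0586t)) → 1 + 25.5237·e^(−0.0586t) = 1.53595
e^(−0.0586t) = 0.020998 → t = ln(47.62349)/0.0586 = 3.86333/0.0586

t ≈ 65.93 months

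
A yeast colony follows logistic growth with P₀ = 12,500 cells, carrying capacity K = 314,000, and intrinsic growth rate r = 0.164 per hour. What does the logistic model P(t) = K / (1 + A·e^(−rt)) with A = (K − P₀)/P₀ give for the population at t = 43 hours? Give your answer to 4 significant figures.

A = (314000 − 12500)/12500 = 24.12
P(43) = 314000 / (1 + 24.12·e^(−0.164·43)) = 314000 / (1 + 24.12·0.000866)
= 314000 / 1.02088 ≈ 307577.75

≈ 307,600 cells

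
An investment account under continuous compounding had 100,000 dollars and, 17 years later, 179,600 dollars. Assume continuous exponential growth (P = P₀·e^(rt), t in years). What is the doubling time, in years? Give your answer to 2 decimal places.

doubling time ≈ 20.12 years

r = ln(179600/100000) / 17 = ln(1.796) / 17 ≈ 0.034445 per year
doubling time = ln 2 / |r| = 0.69315 / 0.034445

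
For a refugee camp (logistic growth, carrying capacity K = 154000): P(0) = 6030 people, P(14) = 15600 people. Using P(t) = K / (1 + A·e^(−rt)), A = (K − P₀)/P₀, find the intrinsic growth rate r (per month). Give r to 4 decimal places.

r ≈ 0.0727 per month

A = (154000 − 6030)/6030 = 24.53897
15600 = 154000/(1 + 24.53897·e^(−r·14)) → e^(−14r) = (9.87179 − 1)/24.53897 = 0.361539
r = −ln(0.361539)/14 = 1.01739/14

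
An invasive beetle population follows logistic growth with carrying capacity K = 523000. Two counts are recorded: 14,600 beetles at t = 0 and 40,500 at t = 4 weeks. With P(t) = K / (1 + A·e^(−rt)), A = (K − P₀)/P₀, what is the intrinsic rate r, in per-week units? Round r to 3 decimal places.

r ≈ 0.268 per week

A = (523000 − 14600)/14600 = 34.82192
40500 = 523000/(1 + 34.82192·e^(−r·4)) → e^(−4r) = (12.91358 − 1)/34.82192 = 0.342129
r = −ln(0.342129)/4 = 1.07257/4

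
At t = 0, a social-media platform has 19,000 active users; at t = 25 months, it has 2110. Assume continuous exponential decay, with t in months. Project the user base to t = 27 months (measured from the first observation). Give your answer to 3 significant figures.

≈ 1,770 active users

r = ln(2110/19000) / 25 ≈ -0.08791 per month
P(27) = 19000 · e^(-0.08791·27) = 19000 · 0.09315 ≈ 1769.8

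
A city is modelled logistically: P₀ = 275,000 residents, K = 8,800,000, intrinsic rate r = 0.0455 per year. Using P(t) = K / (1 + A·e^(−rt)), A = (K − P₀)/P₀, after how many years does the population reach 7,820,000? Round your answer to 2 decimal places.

t ≈ 121.12 years

A = (8800000 − 275000)/275000 = 31
7820000 = 8800000/(1 + 31·e^(−0.0455t)) → 1 + 31·e^(−0.0455t) = 1.12532
e^(−0.0455t) = 0.004043 → t = ln(247.36735)/0.0455 = 5.51087/0.0455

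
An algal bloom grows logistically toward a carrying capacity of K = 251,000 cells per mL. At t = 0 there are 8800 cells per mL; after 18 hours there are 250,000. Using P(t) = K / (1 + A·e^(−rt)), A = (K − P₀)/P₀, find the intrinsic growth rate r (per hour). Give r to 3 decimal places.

A = (251000 − 8800)/8800 = 27.52273
250000 = 251000/(1 + 27.52273·e^(−r·18)) → e^(−18r) = (1.004 − 1)/27.52273 = 0.000145
r = −ln(0.000145)/18 = 8.83647/18

r ≈ 0.491 per hour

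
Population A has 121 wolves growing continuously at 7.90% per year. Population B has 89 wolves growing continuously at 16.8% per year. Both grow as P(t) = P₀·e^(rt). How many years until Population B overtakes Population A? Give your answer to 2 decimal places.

t ≈ 3.45 years

121·e^(0.079t) = 89·e^(0.168t)
121/89 = e^((0.168 − 0.079)t) → ln(1.35955) = 0.089·t
t = 0.30715 / 0.089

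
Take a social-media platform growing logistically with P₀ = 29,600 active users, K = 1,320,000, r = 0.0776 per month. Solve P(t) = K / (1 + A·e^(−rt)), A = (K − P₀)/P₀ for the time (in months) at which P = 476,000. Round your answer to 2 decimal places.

t ≈ 41.27 months

A = (1320000 − 29600)/29600 = 43.59459
476000 = 1320000/(1 + 43.59459·e^(−0.0776t)) → 1 + 43.59459·e^(−0.0776t) = 2.77311
e^(−0.0776t) = 0.040673 → t = ln(24.58652)/0.0776 = 3.2022/0.0776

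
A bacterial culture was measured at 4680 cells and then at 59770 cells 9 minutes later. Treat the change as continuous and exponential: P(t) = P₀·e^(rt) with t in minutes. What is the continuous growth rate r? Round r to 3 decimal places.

59770 = 4680 · e^(r·9)
e^(9r) = 59770/4680 = 12.77137
r = ln(12.77137) / 9 = 2.54721 / 9

r ≈ 0.283 per minute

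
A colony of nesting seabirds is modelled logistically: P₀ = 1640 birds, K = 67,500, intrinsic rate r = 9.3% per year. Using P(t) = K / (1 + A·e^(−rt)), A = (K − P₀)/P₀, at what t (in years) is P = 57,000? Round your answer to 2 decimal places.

A = (67500 − 1640)/1640 = 40.15854
57000 = 67500/(1 + 40.15854·e^(−0.093t)) → 1 + 40.15854·e^(−0.093t) = 1.18421
e^(−0.093t) = 0.004587 → t = ln(218.00348)/0.093 = 5.38451/0.093

t ≈ 57.90 years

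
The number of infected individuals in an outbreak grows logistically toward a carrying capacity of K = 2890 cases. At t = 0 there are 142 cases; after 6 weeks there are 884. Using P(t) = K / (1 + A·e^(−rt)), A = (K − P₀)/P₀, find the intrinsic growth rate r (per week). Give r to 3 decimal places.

r ≈ 0.357 per week

A = (2890 − 142)/142 = 19.35211
884 = 2890/(1 + 19.35211·e^(−r·6)) → e^(−6r) = (3.26923 − 1)/19.35211 = 0.11726
r = −ln(0.11726)/6 = 2.14336/6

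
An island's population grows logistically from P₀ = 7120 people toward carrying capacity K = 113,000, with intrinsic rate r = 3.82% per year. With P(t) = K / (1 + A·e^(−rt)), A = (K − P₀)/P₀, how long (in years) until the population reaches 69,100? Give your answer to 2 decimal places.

A = (113000 − 7120)/7120 = 14.87079
69100 = 113000/(1 + 14.87079·e^(−0.0382t)) → 1 + 14.87079·e^(−0.0382t) = 1.63531
e^(−0.0382t) = 0.042722 → t = ln(23.40709)/0.0382 = 3.15304/0.0382

t ≈ 82.54 years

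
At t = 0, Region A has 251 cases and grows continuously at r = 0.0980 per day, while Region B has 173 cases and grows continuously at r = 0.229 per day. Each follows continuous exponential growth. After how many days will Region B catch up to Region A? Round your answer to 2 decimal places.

t ≈ 2.84 days

251·e^(0.098t) = 173·e^(0.229t)
251/173 = e^((0.229 − 0.098)t) → ln(1.45087) = 0.131·t
t = 0.37216 / 0.131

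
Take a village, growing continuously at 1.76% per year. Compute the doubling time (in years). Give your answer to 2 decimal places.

doubling time ≈ 39.38 years

doubling time = ln(2) / |r| = 0.69315 / 0.0176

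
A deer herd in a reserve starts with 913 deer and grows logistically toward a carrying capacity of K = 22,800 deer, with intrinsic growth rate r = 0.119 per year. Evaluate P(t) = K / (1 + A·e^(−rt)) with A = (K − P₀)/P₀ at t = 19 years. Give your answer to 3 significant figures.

≈ 6,520 deer

A = (22800 − 913)/913 = 23.97262
P(19) = 22800 / (1 + 23.97262·e^(−0.119·19)) = 22800 / (1 + 23.97262·0.104246)
= 22800 / 3.49905 ≈ 6516.05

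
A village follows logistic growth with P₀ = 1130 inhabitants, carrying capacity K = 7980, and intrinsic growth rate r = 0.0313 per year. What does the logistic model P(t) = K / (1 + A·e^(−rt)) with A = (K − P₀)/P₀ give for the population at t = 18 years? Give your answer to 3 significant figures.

A = (7980 − 1130)/1130 = 6.06195
P(18) = 7980 / (1 + 6.06195·e^(−0.0313·18)) = 7980 / (1 + 6.06195·0.56927)
= 7980 / 4.45089 ≈ 1792.9

≈ 1,790 inhabitants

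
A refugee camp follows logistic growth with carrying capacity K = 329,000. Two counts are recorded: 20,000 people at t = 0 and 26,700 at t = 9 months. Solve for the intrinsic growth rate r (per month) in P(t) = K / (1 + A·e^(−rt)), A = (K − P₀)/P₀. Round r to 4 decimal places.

A = (329000 − 20000)/20000 = 15.45
26700 = 329000/(1 + 15.45·e^(−r·9)) → e^(−9r) = (12.3221 − 1)/15.45 = 0.732822
r = −ln(0.732822)/9 = 0.31085/9

r ≈ 0.0345 per month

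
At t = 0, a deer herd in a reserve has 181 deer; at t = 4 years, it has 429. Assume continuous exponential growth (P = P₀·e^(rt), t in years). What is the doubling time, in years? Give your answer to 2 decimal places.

r = ln(429/181) / 4 = ln(2.37017) / 4 ≈ 0.21574 per year
doubling time = ln 2 / |r| = 0.69315 / 0.21574

doubling time ≈ 3.21 years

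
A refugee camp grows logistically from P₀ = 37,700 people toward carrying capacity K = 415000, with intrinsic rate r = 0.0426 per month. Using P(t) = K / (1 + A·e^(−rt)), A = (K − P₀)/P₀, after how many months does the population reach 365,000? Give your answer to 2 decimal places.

A = (415000 − 37700)/37700 = 10.00796
365000 = 415000/(1 + 10.00796·e^(−0.0426t)) → 1 + 10.00796·e^(−0.0426t) = 1.13699
e^(−0.0426t) = 0.013688 → t = ln(73.05809)/0.0426 = 4.29125/0.0426

t ≈ 100.73 months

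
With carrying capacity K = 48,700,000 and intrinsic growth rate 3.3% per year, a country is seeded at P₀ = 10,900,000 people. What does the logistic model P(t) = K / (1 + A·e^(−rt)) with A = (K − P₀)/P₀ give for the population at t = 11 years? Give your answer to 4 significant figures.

≈ 14,270,000 people

A = (48700000 − 10900000)/10900000 = 3.46789
P(11) = 48700000 / (1 + 3.46789·e^(−0.033·11)) = 48700000 / (1 + 3.46789·0.695586)
= 48700000 / 3.41222 ≈ 14272245.15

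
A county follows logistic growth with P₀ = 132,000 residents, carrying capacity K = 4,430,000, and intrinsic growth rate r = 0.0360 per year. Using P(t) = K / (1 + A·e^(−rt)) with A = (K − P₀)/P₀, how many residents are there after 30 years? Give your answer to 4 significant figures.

A = (4430000 − 132000)/132000 = 32.56061
P(30) = 4430000 / (1 + 32.56061·e^(−0.036·30)) = 4430000 / (1 + 32.56061·0.339596)
= 4430000 / 12.05744 ≈ 367408.12

≈ 367,400 residents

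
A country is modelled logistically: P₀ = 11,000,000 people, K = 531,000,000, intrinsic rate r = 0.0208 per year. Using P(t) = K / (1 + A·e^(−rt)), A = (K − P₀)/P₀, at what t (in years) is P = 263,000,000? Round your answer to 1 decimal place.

t ≈ 184.5 years

A = (531000000 − 11000000)/11000000 = 47.27273
263000000 = 531000000/(1 + 47.27273·e^(−0.0208t)) → 1 + 47.27273·e^(−0.0208t) = 2.01901
e^(−0.0208t) = 0.021556 → t = ln(46.39077)/0.0208 = 3.8371/0.0208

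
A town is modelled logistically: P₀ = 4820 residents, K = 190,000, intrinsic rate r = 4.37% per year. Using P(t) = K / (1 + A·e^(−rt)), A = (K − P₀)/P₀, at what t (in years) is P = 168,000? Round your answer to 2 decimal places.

A = (190000 − 4820)/4820 = 38.41909
168000 = 190000/(1 + 38.41909·e^(−0.0437t)) → 1 + 38.41909·e^(−0.0437t) = 1.13095
e^(−0.0437t) = 0.003409 → t = ln(293.38212)/0.0437 = 5.68148/0.0437

t ≈ 130.01 years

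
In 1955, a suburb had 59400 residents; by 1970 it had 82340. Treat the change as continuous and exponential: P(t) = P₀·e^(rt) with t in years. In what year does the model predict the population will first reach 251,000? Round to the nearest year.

r = ln(82340/59400) / 15 = 0.32656/15 ≈ 0.021771 per year
t = ln(251000/59400) / r = 1.44116/0.021771 ≈ 66.2 years after 1955

year 2021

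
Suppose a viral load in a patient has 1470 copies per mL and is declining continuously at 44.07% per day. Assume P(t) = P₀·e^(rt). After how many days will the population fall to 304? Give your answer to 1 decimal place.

t ≈ 3.6 days

304 = 1470 · e^(-0.4407·t)
t = ln(304/1470) / -0.4407 = ln(0.2068) / -0.4407 = -1.57599 / -0.4407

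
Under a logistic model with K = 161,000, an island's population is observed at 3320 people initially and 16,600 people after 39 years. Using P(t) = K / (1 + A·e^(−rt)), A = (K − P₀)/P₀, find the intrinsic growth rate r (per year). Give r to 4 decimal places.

r ≈ 0.0435 per year

A = (161000 − 3320)/3320 = 47.49398
16600 = 161000/(1 + 47.49398·e^(−r·39)) → e^(−39r) = (9.6988 − 1)/47.49398 = 0.183156
r = −ln(0.183156)/39 = 1.69742/39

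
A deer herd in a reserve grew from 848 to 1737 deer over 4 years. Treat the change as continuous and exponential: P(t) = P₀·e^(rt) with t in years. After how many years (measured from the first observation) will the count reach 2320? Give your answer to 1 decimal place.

r = ln(1737/848) / 4 ≈ 0.179259 per year
t = ln(2320/848) / r = 1.00644 / 0.179259 ≈ 5.614

t ≈ 5.6 years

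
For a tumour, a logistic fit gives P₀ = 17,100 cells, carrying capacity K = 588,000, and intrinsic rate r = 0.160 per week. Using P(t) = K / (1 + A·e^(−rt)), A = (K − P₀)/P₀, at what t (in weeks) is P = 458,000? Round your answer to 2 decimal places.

t ≈ 29.80 weeks

A = (588000 − 17100)/17100 = 33.38596
458000 = 588000/(1 + 33.38596·e^(−0.16t)) → 1 + 33.38596·e^(−0.16t) = 1.28384
e^(−0.16t) = 0.008502 → t = ln(117.62132)/0.16 = 4.76747/0.16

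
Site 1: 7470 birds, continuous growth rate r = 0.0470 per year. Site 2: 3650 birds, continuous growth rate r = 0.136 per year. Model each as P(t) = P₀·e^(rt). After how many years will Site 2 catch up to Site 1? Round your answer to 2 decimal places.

t ≈ 8.05 years

7470·e^(0.047t) = 3650·e^(0.136t)
7470/3650 = e^((0.136 − 0.047)t) → ln(2.04658) = 0.089·t
t = 0.71617 / 0.089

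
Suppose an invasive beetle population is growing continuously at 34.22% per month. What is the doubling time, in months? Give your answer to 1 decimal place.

doubling time = ln(2) / |r| = 0.69315 / 0.3422

doubling time ≈ 2.0 months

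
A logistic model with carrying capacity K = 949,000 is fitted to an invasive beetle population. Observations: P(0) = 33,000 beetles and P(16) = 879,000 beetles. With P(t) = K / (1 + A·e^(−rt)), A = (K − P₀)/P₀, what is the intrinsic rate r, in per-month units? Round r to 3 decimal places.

r ≈ 0.366 per month

A = (949000 − 33000)/33000 = 27.75758
879000 = 949000/(1 + 27.75758·e^(−r·16)) → e^(−16r) = (1.07964 − 1)/27.75758 = 0.002869
r = −ln(0.002869)/16 = 5.8538/16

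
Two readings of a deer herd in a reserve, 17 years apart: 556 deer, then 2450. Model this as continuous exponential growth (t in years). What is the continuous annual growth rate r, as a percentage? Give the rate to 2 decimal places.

r ≈ 8.72% per year

2450 = 556 · e^(r·17)
e^(17r) = 2450/556 = 4.40647
r = ln(4.40647) / 17 = 1.48308 / 17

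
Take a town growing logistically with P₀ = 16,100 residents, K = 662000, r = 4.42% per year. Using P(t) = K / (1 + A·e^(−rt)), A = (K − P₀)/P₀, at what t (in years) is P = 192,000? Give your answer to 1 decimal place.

t ≈ 63.3 years

A = (662000 − 16100)/16100 = 40.11801
192000 = 662000/(1 + 40.11801·e^(−0.0442t)) → 1 + 40.11801·e^(−0.0442t) = 3.44792
e^(−0.0442t) = 0.061018 → t = ln(16.38863)/0.0442 = 2.79659/0.0442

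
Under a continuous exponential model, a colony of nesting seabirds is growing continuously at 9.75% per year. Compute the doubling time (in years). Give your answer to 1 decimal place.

doubling time = ln(2) / |r| = 0.69315 / 0.0975

doubling time ≈ 7.1 years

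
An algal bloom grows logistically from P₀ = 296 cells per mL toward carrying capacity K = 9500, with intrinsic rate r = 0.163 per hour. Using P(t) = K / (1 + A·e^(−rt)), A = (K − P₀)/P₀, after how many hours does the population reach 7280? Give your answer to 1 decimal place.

A = (9500 − 296)/296 = 31.09459
7280 = 9500/(1 + 31.09459·e^(−0.163t)) → 1 + 31.09459·e^(−0.163t) = 1.30495
e^(−0.163t) = 0.009807 → t = ln(101.96786)/0.163 = 4.62466/0.163

t ≈ 28.4 hours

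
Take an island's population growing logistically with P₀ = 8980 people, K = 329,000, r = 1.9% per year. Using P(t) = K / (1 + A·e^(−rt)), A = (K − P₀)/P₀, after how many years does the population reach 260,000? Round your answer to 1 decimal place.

t ≈ 257.9 years

A = (329000 − 8980)/8980 = 35.63697
260000 = 329000/(1 + 35.63697·e^(−0.019t)) → 1 + 35.63697·e^(−0.019t) = 1.26538
e^(−0.019t) = 0.007447 → t = ln(134.28424)/0.019 = 4.89996/0.019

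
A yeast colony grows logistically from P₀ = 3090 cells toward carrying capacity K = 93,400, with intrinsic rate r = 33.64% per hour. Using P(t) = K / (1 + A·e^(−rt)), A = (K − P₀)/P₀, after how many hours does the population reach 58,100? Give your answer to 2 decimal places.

t ≈ 11.51 hours

A = (93400 − 3090)/3090 = 29.22654
58100 = 93400/(1 + 29.22654·e^(−0.3364t)) → 1 + 29.22654·e^(−0.3364t) = 1.60757
e^(−0.3364t) = 0.020788 → t = ln(48.10373)/0.3364 = 3.87336/0.3364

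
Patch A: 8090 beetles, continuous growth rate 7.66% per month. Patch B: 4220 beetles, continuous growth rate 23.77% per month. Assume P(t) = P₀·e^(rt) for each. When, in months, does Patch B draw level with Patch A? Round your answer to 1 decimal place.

t ≈ 4.0 months

8090·e^(0.0766t) = 4220·e^(0.2377t)
8090/4220 = e^((0.2377 − 0.0766)t) → ln(1.91706) = 0.1611·t
t = 0.65079 / 0.1611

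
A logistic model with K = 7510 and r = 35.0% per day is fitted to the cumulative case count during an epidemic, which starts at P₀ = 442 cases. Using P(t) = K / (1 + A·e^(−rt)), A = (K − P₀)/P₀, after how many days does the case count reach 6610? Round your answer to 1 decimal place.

t ≈ 13.6 days

A = (7510 − 442)/442 = 15.99095
6610 = 7510/(1 + 15.99095·e^(−0.35t)) → 1 + 15.99095·e^(−0.35t) = 1.13616
e^(−0.35t) = 0.008515 → t = ln(117.44465)/0.35 = 4.76597/0.35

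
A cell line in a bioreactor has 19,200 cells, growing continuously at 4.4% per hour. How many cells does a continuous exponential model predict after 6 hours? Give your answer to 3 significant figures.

≈ 25,000 cells

P(6) = 19200 · e^(0.044·6) = 19200 · e^(0.264)
= 19200 · 1.30213 ≈ 25000.86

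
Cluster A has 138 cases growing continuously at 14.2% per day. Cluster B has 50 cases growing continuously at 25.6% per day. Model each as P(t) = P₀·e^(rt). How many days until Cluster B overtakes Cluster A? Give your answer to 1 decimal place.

t ≈ 8.9 days

138·e^(0.142t) = 50·e^(0.256t)
138/50 = e^((0.256 − 0.142)t) → ln(2.76) = 0.114·t
t = 1.01523 / 0.114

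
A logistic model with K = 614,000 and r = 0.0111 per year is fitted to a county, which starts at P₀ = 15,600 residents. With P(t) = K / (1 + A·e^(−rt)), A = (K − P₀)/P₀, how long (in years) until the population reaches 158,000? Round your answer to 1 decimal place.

A = (614000 − 15600)/15600 = 38.35897
158000 = 614000/(1 + 38.35897·e^(−0.0111t)) → 1 + 38.35897·e^(−0.0111t) = 3.88608
e^(−0.0111t) = 0.075239 → t = ln(13.29105)/0.0111 = 2.58709/0.0111

t ≈ 233.1 years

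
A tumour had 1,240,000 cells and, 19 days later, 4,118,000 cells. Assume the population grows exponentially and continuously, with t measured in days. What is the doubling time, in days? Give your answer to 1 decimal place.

r = ln(4118000/1240000) / 19 = ln(3.32097) / 19 ≈ 0.063171 per day
doubling time = ln 2 / |r| = 0.69315 / 0.063171

doubling time ≈ 11.0 days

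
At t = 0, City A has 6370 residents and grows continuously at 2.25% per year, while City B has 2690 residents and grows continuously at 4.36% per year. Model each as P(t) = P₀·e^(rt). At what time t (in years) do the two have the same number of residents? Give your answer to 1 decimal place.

6370·e^(0.0225t) = 2690·e^(0.0436t)
6370/2690 = e^((0.0436 − 0.0225)t) → ln(2.36803) = 0.0211·t
t = 0.86206 / 0.0211

t ≈ 40.9 years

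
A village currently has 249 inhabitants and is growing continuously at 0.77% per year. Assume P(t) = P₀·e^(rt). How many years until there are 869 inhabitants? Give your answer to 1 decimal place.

869 = 249 · e^(0.0077·t)
t = ln(869/249) / 0.0077 = ln(3.48996) / 0.0077 = 1.24989 / 0.0077

t ≈ 162.3 years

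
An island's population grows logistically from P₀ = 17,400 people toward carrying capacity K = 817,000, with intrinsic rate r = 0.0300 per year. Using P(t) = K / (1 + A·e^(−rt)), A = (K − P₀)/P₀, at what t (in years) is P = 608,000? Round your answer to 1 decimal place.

t ≈ 163.2 years

A = (817000 − 17400)/17400 = 45.95402
608000 = 817000/(1 + 45.95402·e^(−0.03t)) → 1 + 45.95402·e^(−0.03t) = 1.34375
e^(−0.03t) = 0.00748 → t = ln(133.68443)/0.03 = 4.89548/0.03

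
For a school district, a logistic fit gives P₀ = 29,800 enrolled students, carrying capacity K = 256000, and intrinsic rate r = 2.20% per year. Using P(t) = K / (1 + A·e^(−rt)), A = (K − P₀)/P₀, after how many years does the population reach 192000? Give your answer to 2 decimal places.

A = (256000 − 29800)/29800 = 7.5906
192000 = 256000/(1 + 7.5906·e^(−0.022t)) → 1 + 7.5906·e^(−0.022t) = 1.33333
e^(−0.022t) = 0.043914 → t = ln(22.77181)/0.022 = 3.12552/0.022

t ≈ 142.07 years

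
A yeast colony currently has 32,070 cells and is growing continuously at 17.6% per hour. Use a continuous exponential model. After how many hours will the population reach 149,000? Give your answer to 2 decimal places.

149000 = 32070 · e^(0.176·t)
t = ln(149000/32070) / 0.176 = ln(4.64609) / 0.176 = 1.53603 / 0.176

t ≈ 8.73 hours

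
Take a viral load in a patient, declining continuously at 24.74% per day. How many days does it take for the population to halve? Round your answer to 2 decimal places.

half-life = ln(2) / |r| = 0.69315 / 0.2474

half-life ≈ 2.80 days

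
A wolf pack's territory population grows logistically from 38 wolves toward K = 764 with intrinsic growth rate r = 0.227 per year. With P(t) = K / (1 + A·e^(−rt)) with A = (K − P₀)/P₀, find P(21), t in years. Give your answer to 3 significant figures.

≈ 657 wolves

A = (764 − 38)/38 = 19.10526
P(21) = 764 / (1 + 19.10526·e^(−0.227·21)) = 764 / (1 + 19.10526·0.008506)
= 764 / 1.16251 ≈ 657.2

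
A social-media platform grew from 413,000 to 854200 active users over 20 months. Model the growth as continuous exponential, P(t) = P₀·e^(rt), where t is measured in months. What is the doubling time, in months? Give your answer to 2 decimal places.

doubling time ≈ 19.08 months

r = ln(854200/413000) / 20 = ln(2.06828) / 20 ≈ 0.036336 per month
doubling time = ln 2 / |r| = 0.69315 / 0.036336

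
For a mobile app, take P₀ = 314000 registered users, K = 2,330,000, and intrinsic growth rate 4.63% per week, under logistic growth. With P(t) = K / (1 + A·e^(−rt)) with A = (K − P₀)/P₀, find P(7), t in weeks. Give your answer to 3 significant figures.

A = (2330000 − 314000)/314000 = 6.42038
P(7) = 2330000 / (1 + 6.42038·e^(−0.0463·7)) = 2330000 / (1 + 6.42038·0.723178)
= 2330000 / 5.64308 ≈ 412895.19

≈ 413,000 registered users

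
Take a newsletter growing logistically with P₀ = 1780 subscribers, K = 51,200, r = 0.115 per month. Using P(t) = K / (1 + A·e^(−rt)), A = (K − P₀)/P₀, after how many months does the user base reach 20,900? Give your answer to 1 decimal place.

A = (51200 − 1780)/1780 = 27.76404
20900 = 51200/(1 + 27.76404·e^(−0.115t)) → 1 + 27.76404·e^(−0.115t) = 2.44976
e^(−0.115t) = 0.052217 → t = ln(19.15078)/0.115 = 2.95234/0.115

t ≈ 25.7 months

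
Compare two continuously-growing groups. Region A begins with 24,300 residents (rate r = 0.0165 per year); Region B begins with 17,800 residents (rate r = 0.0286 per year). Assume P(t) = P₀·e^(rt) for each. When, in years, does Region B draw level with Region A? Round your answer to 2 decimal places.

t ≈ 25.73 years

24300·e^(0.0165t) = 17800·e^(0.0286t)
24300/17800 = e^((0.0286 − 0.0165)t) → ln(1.36517) = 0.0121·t
t = 0.31128 / 0.0121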